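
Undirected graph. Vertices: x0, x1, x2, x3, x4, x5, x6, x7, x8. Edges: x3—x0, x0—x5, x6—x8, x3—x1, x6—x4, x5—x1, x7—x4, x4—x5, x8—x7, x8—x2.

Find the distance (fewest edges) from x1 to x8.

Distance 0: x1.
Distance 1: x3, x5.
Distance 2: x0, x4.
Distance 3: x6, x7.
Distance 4: x8 — contains x8.

4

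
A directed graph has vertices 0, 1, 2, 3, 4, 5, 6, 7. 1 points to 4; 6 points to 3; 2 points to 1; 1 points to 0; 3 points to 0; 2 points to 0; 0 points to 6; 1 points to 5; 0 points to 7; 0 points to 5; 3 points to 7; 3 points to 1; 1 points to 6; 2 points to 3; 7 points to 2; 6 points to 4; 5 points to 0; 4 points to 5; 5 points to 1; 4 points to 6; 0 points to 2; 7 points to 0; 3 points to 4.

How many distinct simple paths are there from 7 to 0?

16

7→0
7→2→0
7→2→1→0
7→2→1→4→5→0
7→2→1→4→6→3→0
7→2→1→5→0
7→2→1→6→3→0
7→2→1→6→3→4→5→0
... and 8 more.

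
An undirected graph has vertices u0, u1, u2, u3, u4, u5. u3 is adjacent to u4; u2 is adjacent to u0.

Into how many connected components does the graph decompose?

4

From u0: component {u0, u2}.
From u1: component {u1}.
From u3: component {u3, u4}.
From u5: component {u5}.
That's 4 components.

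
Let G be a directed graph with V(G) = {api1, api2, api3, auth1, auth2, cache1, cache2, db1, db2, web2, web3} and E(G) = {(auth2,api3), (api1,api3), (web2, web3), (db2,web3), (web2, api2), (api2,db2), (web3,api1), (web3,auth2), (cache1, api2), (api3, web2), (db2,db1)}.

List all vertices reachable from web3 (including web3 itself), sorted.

Start at web3.
Its neighbours: api1, auth2.
Then their neighbours: api3.
Then next layer: web2.
Then next layer: api2.
Then next layer: db2.
Then next layer: db1.
Nothing further is reachable.

api1, api2, api3, auth2, db1, db2, web2, web3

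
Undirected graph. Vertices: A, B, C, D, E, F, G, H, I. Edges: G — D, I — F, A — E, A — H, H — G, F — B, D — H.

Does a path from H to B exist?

No

Explore from H.
Distance 1: reach A, D, G.
Distance 2: reach E.
The search is exhausted without reaching B; it lies in a different component.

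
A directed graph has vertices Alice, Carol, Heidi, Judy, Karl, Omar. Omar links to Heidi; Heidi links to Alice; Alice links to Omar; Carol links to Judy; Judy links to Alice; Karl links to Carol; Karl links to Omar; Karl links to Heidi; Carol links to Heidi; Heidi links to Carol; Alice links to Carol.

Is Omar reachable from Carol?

Explore from Carol.
Distance 1: reach Heidi, Judy.
Distance 2: reach Alice.
Distance 3: reach Omar.
Found Omar.

Yes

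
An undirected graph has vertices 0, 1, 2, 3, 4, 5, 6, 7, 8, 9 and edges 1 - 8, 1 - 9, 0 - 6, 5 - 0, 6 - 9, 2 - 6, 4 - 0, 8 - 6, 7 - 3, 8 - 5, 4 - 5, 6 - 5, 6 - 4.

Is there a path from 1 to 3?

No

Explore from 1.
Distance 1: reach 8, 9.
Distance 2: reach 5, 6.
Distance 3: reach 0, 2, 4.
The search is exhausted without reaching 3; it lies in a different component.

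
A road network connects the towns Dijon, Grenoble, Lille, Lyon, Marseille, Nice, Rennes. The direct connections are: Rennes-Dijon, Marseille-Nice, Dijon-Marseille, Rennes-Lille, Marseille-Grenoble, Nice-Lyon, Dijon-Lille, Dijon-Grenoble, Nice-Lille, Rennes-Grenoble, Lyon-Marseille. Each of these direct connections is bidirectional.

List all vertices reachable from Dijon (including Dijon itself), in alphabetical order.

Dijon, Grenoble, Lille, Lyon, Marseille, Nice, Rennes

Start at Dijon.
Its neighbours: Grenoble, Lille, Marseille, Rennes.
Then their neighbours: Lyon, Nice.
Every vertex is now reached.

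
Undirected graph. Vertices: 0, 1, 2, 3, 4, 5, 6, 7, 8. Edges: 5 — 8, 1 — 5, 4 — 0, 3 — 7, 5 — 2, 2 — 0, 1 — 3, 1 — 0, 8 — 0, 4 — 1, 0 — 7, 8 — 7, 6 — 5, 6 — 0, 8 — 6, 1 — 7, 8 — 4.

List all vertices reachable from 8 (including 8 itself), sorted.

0, 1, 2, 3, 4, 5, 6, 7, 8

Start at 8.
Its neighbours: 0, 4, 5, 6, 7.
Then their neighbours: 1, 2, 3.
Every vertex is now reached.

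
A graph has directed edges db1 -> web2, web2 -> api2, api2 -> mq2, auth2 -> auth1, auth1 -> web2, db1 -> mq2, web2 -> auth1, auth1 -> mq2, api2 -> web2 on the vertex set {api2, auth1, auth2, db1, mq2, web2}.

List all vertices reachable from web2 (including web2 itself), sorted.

api2, auth1, mq2, web2

Start at web2.
Its neighbours: api2, auth1.
Then their neighbours: mq2.
Nothing further is reachable.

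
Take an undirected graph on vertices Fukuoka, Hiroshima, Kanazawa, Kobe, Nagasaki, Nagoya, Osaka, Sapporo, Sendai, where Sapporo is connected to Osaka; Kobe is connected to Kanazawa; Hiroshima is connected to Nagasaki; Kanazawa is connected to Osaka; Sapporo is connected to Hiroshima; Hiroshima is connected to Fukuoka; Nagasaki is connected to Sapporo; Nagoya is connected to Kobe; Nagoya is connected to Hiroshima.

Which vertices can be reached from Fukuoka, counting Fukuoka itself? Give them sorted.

Start at Fukuoka.
Its neighbours: Hiroshima.
Then their neighbours: Nagasaki, Nagoya, Sapporo.
Then next layer: Kobe, Osaka.
Then next layer: Kanazawa.
Nothing further is reachable.

Fukuoka, Hiroshima, Kanazawa, Kobe, Nagasaki, Nagoya, Osaka, Sapporo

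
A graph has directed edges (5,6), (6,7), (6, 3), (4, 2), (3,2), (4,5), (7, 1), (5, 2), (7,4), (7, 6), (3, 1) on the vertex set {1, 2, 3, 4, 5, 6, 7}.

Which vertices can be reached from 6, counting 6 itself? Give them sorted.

1, 2, 3, 4, 5, 6, 7

Start at 6.
Its neighbours: 3, 7.
Then their neighbours: 1, 2, 4.
Then next layer: 5.
Every vertex is now reached.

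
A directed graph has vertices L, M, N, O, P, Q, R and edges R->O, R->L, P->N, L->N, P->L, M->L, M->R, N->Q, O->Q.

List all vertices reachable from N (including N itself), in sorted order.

Start at N.
Its neighbours: Q.
Nothing further is reachable.

N, Q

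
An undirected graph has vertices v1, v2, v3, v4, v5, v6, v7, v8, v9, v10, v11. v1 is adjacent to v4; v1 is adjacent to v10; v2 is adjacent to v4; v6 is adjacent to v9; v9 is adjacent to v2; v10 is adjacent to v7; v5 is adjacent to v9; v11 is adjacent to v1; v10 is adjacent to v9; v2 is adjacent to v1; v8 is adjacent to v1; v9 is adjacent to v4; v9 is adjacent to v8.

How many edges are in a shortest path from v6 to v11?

4

Distance 0: v6.
Distance 1: v9.
Distance 2: v2, v4, v5, v8, v10.
Distance 3: v1, v7.
Distance 4: v11 — contains v11.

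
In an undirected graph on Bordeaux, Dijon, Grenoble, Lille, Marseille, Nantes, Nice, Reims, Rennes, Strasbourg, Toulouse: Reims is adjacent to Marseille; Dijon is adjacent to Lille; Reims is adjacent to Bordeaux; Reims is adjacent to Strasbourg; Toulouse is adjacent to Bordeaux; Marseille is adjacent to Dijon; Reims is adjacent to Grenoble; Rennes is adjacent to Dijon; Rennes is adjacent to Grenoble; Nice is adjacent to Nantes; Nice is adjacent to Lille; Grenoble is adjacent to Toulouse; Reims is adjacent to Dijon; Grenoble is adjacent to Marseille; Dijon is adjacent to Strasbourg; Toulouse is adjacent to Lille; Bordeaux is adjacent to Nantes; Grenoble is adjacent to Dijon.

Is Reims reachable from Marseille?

Yes

Explore from Marseille.
Distance 1: reach Dijon, Grenoble, Reims.
Found Reims.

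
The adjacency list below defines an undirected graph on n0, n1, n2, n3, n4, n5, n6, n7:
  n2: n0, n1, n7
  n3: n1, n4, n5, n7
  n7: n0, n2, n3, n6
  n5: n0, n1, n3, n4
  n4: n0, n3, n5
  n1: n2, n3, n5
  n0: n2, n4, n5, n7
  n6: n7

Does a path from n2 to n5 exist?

Explore from n2.
Distance 1: reach n0, n1, n7.
Distance 2: reach n3, n4, n5, n6.
Found n5.

Yes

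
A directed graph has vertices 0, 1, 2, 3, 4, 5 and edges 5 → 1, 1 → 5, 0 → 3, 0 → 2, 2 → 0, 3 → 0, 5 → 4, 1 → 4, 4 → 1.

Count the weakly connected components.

2

From 0: component {0, 2, 3}.
From 1: component {1, 4, 5}.
That's 2 components.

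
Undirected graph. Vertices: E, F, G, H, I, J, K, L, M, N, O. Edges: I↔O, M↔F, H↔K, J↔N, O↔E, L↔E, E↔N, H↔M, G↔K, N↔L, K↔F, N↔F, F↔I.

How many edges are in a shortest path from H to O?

4

Distance 0: H.
Distance 1: K, M.
Distance 2: F, G.
Distance 3: I, N.
Distance 4: E, J, L, O — contains O.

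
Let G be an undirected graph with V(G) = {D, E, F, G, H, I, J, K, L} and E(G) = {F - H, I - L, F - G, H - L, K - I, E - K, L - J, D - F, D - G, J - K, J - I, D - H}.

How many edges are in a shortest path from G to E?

Distance 0: G.
Distance 1: D, F.
Distance 2: H.
Distance 3: L.
Distance 4: I, J.
Distance 5: K.
Distance 6: E — contains E.

6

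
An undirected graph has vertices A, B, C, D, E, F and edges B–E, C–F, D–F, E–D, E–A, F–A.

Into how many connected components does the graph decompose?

From A: component {A, B, C, D, E, F}.
That's 1 component.

1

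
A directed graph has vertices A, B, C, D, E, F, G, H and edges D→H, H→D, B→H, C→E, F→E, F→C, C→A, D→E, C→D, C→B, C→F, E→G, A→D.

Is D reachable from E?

Explore from E.
Distance 1: reach G.
The search from E is exhausted; no directed path reaches D.

No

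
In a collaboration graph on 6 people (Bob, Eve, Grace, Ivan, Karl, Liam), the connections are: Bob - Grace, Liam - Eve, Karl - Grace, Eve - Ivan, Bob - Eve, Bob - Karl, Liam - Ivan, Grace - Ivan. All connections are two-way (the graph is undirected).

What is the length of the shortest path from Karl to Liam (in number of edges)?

3

Distance 0: Karl.
Distance 1: Bob, Grace.
Distance 2: Eve, Ivan.
Distance 3: Liam — contains Liam.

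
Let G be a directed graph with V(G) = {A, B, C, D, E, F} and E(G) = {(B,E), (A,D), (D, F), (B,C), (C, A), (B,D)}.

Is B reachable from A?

No

Explore from A.
Distance 1: reach D.
Distance 2: reach F.
The search from A is exhausted; no directed path reaches B.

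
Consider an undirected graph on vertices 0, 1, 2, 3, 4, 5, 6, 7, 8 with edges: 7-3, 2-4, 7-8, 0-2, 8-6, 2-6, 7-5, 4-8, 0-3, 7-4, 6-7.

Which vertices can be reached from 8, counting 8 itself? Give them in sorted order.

0, 2, 3, 4, 5, 6, 7, 8

Start at 8.
Its neighbours: 4, 6, 7.
Then their neighbours: 2, 3, 5.
Then next layer: 0.
Nothing further is reachable.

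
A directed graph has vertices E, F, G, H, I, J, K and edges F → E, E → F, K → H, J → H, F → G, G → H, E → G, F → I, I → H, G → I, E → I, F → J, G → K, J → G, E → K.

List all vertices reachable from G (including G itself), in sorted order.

Start at G.
Its neighbours: H, I, K.
Nothing further is reachable.

G, H, I, K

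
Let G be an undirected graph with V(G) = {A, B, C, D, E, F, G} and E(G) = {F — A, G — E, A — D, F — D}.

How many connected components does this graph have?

4

From A: component {A, D, F}.
From B: component {B}.
From C: component {C}.
From E: component {E, G}.
That's 4 components.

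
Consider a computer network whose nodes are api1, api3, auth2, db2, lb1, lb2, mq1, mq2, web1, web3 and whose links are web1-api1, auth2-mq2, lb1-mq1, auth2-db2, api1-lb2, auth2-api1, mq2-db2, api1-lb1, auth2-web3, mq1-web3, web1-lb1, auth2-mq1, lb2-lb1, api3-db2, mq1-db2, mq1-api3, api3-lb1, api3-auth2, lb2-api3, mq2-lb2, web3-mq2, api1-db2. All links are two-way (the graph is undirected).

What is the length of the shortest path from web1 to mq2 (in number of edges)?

3

Distance 0: web1.
Distance 1: api1, lb1.
Distance 2: api3, auth2, db2, lb2, mq1.
Distance 3: mq2, web3 — contains mq2.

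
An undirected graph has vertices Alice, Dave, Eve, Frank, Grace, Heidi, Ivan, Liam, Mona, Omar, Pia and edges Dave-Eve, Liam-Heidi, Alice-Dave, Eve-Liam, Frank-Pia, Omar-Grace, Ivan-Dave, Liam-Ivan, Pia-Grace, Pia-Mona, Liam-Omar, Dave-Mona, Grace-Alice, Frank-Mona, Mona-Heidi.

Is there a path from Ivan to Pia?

Yes

Explore from Ivan.
Distance 1: reach Dave, Liam.
Distance 2: reach Alice, Eve, Heidi, Mona, Omar.
Distance 3: reach Frank, Grace, Pia.
Found Pia.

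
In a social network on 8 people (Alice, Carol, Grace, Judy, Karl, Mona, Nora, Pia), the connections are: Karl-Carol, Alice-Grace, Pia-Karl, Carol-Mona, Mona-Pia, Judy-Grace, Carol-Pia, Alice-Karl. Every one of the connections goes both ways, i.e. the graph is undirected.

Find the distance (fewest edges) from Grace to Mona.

Distance 0: Grace.
Distance 1: Alice, Judy.
Distance 2: Karl.
Distance 3: Carol, Pia.
Distance 4: Mona — contains Mona.

4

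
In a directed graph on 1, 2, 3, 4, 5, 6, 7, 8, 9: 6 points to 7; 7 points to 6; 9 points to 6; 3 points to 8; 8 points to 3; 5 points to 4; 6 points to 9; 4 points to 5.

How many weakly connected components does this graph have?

5

From 1: component {1}.
From 2: component {2}.
From 3: component {3, 8}.
From 4: component {4, 5}.
From 6: component {6, 7, 9}.
That's 5 components.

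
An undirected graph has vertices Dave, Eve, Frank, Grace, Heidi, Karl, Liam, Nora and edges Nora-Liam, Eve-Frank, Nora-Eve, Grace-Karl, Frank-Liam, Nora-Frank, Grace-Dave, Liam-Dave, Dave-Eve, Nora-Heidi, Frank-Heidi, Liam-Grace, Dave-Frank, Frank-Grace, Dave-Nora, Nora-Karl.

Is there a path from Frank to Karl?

Explore from Frank.
Distance 1: reach Dave, Eve, Grace, Heidi, Liam, Nora.
Distance 2: reach Karl.
Found Karl.

Yes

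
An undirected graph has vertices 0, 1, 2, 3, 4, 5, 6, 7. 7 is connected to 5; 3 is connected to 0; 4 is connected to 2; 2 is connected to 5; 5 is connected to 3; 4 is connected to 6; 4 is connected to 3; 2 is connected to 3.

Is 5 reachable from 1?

1 has no edges, so nothing is reachable from it.

No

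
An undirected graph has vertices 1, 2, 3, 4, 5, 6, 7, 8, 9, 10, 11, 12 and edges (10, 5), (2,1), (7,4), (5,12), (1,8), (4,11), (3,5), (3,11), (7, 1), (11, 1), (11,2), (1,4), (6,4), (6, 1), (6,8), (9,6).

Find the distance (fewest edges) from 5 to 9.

5

Distance 0: 5.
Distance 1: 3, 10, 12.
Distance 2: 11.
Distance 3: 1, 2, 4.
Distance 4: 6, 7, 8.
Distance 5: 9 — contains 9.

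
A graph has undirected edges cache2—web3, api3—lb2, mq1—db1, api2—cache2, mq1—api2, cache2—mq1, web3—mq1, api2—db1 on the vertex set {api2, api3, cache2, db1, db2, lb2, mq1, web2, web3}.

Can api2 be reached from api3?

No

Explore from api3.
Distance 1: reach lb2.
The search is exhausted without reaching api2; it lies in a different component.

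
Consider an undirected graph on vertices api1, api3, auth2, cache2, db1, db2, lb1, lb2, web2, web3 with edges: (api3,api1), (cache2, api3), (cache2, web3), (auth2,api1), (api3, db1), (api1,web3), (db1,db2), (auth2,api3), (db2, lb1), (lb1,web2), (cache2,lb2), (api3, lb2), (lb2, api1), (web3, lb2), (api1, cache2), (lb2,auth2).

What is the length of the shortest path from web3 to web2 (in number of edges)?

Distance 0: web3.
Distance 1: api1, cache2, lb2.
Distance 2: api3, auth2.
Distance 3: db1.
Distance 4: db2.
Distance 5: lb1.
Distance 6: web2 — contains web2.

6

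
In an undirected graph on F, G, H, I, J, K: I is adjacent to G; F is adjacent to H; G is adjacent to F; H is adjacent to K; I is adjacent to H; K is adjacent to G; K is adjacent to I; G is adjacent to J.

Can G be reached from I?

Explore from I.
Distance 1: reach G, H, K.
Found G.

Yes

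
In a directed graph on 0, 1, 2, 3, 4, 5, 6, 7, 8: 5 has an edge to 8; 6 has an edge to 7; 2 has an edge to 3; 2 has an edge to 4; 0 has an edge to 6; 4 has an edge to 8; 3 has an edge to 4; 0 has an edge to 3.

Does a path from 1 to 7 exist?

No

1 has no outgoing edges, so nothing is reachable from it.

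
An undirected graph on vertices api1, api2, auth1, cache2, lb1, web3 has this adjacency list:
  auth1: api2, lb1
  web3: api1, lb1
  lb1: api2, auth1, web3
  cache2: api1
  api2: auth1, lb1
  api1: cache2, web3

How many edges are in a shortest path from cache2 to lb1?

3

Distance 0: cache2.
Distance 1: api1.
Distance 2: web3.
Distance 3: lb1 — contains lb1.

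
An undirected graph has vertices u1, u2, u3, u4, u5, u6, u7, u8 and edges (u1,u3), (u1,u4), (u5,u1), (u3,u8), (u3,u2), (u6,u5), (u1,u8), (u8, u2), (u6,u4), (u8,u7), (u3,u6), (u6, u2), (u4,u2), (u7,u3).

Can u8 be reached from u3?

Yes

Explore from u3.
Distance 1: reach u1, u2, u6, u7, u8.
Found u8.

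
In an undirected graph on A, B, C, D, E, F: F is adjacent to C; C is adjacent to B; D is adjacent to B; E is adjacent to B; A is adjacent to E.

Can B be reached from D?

Explore from D.
Distance 1: reach B.
Found B.

Yes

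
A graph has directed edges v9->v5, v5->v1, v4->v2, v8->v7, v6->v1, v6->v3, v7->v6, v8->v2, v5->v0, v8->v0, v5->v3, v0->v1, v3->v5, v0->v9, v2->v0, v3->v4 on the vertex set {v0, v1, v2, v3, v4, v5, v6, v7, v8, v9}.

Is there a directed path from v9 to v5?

Explore from v9.
Distance 1: reach v5.
Found v5.

Yes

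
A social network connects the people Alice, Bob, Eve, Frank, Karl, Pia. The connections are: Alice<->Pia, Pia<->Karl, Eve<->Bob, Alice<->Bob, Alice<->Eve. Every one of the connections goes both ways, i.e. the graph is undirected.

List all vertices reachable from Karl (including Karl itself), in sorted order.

Start at Karl.
Its neighbours: Pia.
Then their neighbours: Alice.
Then next layer: Bob, Eve.
Nothing further is reachable.

Alice, Bob, Eve, Karl, Pia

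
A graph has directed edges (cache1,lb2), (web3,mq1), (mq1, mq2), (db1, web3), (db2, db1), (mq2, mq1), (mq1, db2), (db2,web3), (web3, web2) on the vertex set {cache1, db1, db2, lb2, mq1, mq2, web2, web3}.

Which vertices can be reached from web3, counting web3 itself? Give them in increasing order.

db1, db2, mq1, mq2, web2, web3

Start at web3.
Its neighbours: mq1, web2.
Then their neighbours: db2, mq2.
Then next layer: db1.
Nothing further is reachable.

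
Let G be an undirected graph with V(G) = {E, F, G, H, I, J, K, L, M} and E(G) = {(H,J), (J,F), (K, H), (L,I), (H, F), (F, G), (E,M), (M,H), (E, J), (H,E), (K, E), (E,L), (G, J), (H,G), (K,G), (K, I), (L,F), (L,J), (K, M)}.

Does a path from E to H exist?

Explore from E.
Distance 1: reach H, J, K, L, M.
Found H.

Yes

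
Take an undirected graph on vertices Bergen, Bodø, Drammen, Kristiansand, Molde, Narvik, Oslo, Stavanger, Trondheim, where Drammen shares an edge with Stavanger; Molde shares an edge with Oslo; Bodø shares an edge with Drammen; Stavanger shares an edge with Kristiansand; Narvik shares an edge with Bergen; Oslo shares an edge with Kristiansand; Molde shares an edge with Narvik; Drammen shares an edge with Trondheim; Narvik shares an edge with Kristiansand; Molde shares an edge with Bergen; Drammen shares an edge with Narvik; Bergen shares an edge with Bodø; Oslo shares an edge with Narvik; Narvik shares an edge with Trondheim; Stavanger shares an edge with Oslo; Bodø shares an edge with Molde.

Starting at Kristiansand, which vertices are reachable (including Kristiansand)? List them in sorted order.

Start at Kristiansand.
Its neighbours: Narvik, Oslo, Stavanger.
Then their neighbours: Bergen, Drammen, Molde, Trondheim.
Then next layer: Bodø.
Every vertex is now reached.

Bergen, Bodø, Drammen, Kristiansand, Molde, Narvik, Oslo, Stavanger, Trondheim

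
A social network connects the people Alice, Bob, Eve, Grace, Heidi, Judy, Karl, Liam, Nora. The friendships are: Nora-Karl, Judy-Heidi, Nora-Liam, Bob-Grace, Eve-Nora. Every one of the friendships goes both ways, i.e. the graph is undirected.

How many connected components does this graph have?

From Alice: component {Alice}.
From Bob: component {Bob, Grace}.
From Eve: component {Eve, Karl, Liam, Nora}.
From Heidi: component {Heidi, Judy}.
That's 4 components.

4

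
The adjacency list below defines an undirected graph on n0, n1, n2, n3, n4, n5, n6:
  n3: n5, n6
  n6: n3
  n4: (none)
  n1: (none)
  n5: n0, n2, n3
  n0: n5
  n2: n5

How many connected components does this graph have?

3

From n0: component {n0, n2, n3, n5, n6}.
From n1: component {n1}.
From n4: component {n4}.
That's 3 components.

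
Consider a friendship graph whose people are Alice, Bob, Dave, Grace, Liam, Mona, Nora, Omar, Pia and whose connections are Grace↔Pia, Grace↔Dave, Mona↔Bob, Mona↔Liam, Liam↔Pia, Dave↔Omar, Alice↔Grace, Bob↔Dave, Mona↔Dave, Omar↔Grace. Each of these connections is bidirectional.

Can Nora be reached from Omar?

Explore from Omar.
Distance 1: reach Dave, Grace.
Distance 2: reach Alice, Bob, Mona, Pia.
Distance 3: reach Liam.
The search is exhausted without reaching Nora; it lies in a different component.

No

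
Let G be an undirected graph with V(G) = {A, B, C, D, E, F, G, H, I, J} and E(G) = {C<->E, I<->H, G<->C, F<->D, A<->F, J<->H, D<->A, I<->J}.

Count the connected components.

From A: component {A, D, F}.
From B: component {B}.
From C: component {C, E, G}.
From H: component {H, I, J}.
That's 4 components.

4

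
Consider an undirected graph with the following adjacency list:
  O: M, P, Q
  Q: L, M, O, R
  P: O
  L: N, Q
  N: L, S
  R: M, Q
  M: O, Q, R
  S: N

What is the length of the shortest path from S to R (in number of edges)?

4

Distance 0: S.
Distance 1: N.
Distance 2: L.
Distance 3: Q.
Distance 4: M, O, R — contains R.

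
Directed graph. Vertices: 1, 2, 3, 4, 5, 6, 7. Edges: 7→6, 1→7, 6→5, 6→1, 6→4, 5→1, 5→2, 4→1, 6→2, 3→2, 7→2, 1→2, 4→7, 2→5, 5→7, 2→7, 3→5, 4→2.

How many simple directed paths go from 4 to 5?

11

4→1→2→5
4→1→2→7→6→5
4→1→7→2→5
4→1→7→6→2→5
4→1→7→6→5
4→2→5
4→2→7→6→5
4→7→2→5
4→7→6→1→2→5
4→7→6→2→5
4→7→6→5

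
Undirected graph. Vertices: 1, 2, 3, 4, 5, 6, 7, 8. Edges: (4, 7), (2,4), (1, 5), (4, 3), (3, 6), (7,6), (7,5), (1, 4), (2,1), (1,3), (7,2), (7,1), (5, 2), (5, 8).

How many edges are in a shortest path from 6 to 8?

Distance 0: 6.
Distance 1: 3, 7.
Distance 2: 1, 2, 4, 5.
Distance 3: 8 — contains 8.

3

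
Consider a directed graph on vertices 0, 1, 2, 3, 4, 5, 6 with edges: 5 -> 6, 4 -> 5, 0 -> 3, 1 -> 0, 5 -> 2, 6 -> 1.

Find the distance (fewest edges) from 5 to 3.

Distance 0: 5.
Distance 1: 2, 6.
Distance 2: 1.
Distance 3: 0.
Distance 4: 3 — contains 3.

4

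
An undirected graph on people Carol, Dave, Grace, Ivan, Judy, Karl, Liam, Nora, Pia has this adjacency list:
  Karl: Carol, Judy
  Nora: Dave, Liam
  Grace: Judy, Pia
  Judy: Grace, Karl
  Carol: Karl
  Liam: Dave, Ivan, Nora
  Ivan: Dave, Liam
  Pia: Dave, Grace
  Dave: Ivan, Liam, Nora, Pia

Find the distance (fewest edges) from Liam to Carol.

6

Distance 0: Liam.
Distance 1: Dave, Ivan, Nora.
Distance 2: Pia.
Distance 3: Grace.
Distance 4: Judy.
Distance 5: Karl.
Distance 6: Carol — contains Carol.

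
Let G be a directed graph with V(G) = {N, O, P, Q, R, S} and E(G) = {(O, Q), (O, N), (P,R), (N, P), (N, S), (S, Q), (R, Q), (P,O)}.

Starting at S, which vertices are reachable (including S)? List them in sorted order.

Q, S

Start at S.
Its neighbours: Q.
Nothing further is reachable.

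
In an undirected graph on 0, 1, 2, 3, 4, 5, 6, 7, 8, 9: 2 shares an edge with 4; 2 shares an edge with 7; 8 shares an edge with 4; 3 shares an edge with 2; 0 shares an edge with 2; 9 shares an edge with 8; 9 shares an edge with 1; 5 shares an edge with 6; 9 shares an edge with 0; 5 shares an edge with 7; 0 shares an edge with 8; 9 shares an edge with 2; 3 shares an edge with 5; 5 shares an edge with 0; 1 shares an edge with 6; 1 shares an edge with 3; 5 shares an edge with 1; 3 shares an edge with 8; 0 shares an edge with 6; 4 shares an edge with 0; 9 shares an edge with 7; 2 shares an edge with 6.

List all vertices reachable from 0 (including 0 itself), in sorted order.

Start at 0.
Its neighbours: 2, 4, 5, 6, 8, 9.
Then their neighbours: 1, 3, 7.
Every vertex is now reached.

0, 1, 2, 3, 4, 5, 6, 7, 8, 9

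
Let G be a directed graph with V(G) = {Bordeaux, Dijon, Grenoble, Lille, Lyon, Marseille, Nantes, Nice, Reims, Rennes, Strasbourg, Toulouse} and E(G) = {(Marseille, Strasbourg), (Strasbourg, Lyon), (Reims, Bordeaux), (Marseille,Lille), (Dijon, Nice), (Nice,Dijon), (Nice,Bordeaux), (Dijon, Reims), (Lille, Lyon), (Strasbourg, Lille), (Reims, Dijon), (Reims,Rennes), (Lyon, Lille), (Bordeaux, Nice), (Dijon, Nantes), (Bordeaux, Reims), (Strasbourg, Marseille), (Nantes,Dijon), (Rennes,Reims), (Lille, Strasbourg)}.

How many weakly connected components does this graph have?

4

From Bordeaux: component {Bordeaux, Dijon, Nantes, Nice, Reims, Rennes}.
From Grenoble: component {Grenoble}.
From Lille: component {Lille, Lyon, Marseille, Strasbourg}.
From Toulouse: component {Toulouse}.
That's 4 components.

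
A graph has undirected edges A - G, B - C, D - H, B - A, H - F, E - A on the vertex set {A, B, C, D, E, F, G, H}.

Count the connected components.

2

From A: component {A, B, C, E, G}.
From D: component {D, F, H}.
That's 2 components.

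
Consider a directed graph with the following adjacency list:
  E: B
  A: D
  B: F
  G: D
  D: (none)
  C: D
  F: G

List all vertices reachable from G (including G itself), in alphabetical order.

D, G

Start at G.
Its neighbours: D.
Nothing further is reachable.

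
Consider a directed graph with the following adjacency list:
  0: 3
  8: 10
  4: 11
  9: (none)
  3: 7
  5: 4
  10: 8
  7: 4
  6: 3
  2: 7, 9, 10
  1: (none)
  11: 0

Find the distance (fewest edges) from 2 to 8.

2

Distance 0: 2.
Distance 1: 7, 9, 10.
Distance 2: 4, 8 — contains 8.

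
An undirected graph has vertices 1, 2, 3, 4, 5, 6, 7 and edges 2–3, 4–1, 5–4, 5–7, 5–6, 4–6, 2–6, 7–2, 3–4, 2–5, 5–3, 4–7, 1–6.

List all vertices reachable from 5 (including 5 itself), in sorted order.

Start at 5.
Its neighbours: 2, 3, 4, 6, 7.
Then their neighbours: 1.
Every vertex is now reached.

1, 2, 3, 4, 5, 6, 7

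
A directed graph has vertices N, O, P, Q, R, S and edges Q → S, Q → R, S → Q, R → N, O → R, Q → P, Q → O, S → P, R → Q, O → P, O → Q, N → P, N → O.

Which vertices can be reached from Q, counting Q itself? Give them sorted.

Start at Q.
Its neighbours: O, P, R, S.
Then their neighbours: N.
Every vertex is now reached.

N, O, P, Q, R, S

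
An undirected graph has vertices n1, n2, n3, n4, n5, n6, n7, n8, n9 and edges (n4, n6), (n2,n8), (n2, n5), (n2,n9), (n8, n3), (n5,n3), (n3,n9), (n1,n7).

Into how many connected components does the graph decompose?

From n1: component {n1, n7}.
From n2: component {n2, n3, n5, n8, n9}.
From n4: component {n4, n6}.
That's 3 components.

3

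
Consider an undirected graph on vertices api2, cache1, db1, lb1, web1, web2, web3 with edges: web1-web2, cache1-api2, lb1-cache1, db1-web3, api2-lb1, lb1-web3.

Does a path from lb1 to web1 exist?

Explore from lb1.
Distance 1: reach api2, cache1, web3.
Distance 2: reach db1.
The search is exhausted without reaching web1; it lies in a different component.

No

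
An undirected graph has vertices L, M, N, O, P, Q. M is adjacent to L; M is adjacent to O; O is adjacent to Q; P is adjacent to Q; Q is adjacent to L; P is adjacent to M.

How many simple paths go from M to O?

3

M–L–Q–O
M–O
M–P–Q–O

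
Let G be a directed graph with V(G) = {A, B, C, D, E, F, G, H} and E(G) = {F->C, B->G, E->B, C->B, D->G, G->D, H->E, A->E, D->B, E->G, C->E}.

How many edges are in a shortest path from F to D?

4

Distance 0: F.
Distance 1: C.
Distance 2: B, E.
Distance 3: G.
Distance 4: D — contains D.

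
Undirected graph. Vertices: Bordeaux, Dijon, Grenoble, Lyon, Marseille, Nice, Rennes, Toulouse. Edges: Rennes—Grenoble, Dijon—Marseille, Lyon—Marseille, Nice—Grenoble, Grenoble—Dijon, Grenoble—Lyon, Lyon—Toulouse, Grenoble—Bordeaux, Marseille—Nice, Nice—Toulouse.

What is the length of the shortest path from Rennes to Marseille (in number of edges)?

3

Distance 0: Rennes.
Distance 1: Grenoble.
Distance 2: Bordeaux, Dijon, Lyon, Nice.
Distance 3: Marseille, Toulouse — contains Marseille.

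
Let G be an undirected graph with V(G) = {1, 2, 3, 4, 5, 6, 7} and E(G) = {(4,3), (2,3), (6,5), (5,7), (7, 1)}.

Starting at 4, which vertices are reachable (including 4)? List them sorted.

Start at 4.
Its neighbours: 3.
Then their neighbours: 2.
Nothing further is reachable.

2, 3, 4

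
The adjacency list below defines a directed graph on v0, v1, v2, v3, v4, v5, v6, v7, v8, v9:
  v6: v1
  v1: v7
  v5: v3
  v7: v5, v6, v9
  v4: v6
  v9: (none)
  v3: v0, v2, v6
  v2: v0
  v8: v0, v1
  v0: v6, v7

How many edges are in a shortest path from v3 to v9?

Distance 0: v3.
Distance 1: v0, v2, v6.
Distance 2: v1, v7.
Distance 3: v5, v9 — contains v9.

3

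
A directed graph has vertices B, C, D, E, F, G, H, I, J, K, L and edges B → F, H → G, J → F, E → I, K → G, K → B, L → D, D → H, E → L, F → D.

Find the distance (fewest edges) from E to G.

4

Distance 0: E.
Distance 1: I, L.
Distance 2: D.
Distance 3: H.
Distance 4: G — contains G.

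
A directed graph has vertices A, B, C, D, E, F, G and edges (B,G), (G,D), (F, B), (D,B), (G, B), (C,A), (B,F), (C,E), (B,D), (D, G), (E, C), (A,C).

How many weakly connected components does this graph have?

From A: component {A, C, E}.
From B: component {B, D, F, G}.
That's 2 components.

2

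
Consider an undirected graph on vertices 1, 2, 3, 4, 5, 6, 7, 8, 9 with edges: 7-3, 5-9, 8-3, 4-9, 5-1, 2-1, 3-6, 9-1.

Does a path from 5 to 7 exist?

Explore from 5.
Distance 1: reach 1, 9.
Distance 2: reach 2, 4.
The search is exhausted without reaching 7; it lies in a different component.

No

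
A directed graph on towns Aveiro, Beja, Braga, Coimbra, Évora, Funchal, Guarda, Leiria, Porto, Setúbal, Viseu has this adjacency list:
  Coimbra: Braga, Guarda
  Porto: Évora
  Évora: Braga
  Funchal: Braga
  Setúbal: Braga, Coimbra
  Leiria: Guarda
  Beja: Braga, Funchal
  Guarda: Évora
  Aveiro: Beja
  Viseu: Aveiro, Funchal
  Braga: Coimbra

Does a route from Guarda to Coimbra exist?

Yes

Explore from Guarda.
Distance 1: reach Évora.
Distance 2: reach Braga.
Distance 3: reach Coimbra.
Found Coimbra.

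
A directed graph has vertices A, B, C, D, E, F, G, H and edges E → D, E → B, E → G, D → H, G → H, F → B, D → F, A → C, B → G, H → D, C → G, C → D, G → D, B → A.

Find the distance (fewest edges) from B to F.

Distance 0: B.
Distance 1: A, G.
Distance 2: C, D, H.
Distance 3: F — contains F.

3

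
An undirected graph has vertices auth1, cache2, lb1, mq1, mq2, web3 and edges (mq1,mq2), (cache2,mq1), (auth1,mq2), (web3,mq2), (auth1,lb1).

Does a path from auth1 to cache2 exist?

Explore from auth1.
Distance 1: reach lb1, mq2.
Distance 2: reach mq1, web3.
Distance 3: reach cache2.
Found cache2.

Yes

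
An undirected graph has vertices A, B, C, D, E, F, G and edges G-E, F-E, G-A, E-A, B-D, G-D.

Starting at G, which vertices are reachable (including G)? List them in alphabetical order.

A, B, D, E, F, G

Start at G.
Its neighbours: A, D, E.
Then their neighbours: B, F.
Nothing further is reachable.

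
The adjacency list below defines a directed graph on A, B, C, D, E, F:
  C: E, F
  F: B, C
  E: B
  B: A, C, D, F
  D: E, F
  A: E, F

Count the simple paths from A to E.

4

A→E
A→F→B→C→E
A→F→B→D→E
A→F→C→E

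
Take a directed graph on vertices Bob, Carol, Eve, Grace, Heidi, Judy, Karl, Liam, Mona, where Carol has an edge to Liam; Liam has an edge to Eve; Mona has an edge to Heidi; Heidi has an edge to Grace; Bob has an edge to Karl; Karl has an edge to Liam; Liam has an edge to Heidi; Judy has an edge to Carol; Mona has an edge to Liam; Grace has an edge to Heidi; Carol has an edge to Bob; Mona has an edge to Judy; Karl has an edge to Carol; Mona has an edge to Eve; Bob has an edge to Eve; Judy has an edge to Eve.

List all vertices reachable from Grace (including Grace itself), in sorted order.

Start at Grace.
Its neighbours: Heidi.
Nothing further is reachable.

Grace, Heidi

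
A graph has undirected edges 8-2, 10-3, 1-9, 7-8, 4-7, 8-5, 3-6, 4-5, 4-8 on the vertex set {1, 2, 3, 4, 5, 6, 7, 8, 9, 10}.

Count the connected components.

3

From 1: component {1, 9}.
From 2: component {2, 4, 5, 7, 8}.
From 3: component {3, 6, 10}.
That's 3 components.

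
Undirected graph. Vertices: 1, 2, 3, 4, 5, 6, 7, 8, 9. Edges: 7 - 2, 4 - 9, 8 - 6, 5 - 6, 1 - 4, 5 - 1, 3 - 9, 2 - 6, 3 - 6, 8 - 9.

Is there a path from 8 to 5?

Yes

Explore from 8.
Distance 1: reach 6, 9.
Distance 2: reach 2, 3, 4, 5.
Found 5.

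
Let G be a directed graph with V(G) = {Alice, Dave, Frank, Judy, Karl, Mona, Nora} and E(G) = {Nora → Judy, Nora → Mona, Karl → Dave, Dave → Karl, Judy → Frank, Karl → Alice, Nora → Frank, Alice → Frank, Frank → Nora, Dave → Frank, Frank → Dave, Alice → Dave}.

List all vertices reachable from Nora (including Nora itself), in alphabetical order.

Alice, Dave, Frank, Judy, Karl, Mona, Nora

Start at Nora.
Its neighbours: Frank, Judy, Mona.
Then their neighbours: Dave.
Then next layer: Karl.
Then next layer: Alice.
Every vertex is now reached.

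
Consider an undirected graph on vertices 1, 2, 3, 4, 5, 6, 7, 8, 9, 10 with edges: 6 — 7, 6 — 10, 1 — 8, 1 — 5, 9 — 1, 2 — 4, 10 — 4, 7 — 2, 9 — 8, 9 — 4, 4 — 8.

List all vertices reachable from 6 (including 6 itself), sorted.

Start at 6.
Its neighbours: 7, 10.
Then their neighbours: 2, 4.
Then next layer: 8, 9.
Then next layer: 1.
Then next layer: 5.
Nothing further is reachable.

1, 2, 4, 5, 6, 7, 8, 9, 10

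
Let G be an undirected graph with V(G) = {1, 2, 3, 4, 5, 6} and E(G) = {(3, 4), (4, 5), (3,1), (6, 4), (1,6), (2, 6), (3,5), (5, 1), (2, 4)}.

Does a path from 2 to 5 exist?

Explore from 2.
Distance 1: reach 4, 6.
Distance 2: reach 1, 3, 5.
Found 5.

Yes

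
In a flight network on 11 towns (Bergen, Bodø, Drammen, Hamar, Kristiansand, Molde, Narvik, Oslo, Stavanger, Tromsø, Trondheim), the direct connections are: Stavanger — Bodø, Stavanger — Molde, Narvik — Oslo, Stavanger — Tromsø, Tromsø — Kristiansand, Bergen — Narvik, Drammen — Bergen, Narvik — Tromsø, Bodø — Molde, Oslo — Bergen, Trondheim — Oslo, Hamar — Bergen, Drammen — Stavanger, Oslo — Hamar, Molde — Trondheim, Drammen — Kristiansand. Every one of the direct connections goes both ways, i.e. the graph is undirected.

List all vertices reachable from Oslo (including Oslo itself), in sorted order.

Bergen, Bodø, Drammen, Hamar, Kristiansand, Molde, Narvik, Oslo, Stavanger, Tromsø, Trondheim

Start at Oslo.
Its neighbours: Bergen, Hamar, Narvik, Trondheim.
Then their neighbours: Drammen, Molde, Tromsø.
Then next layer: Bodø, Kristiansand, Stavanger.
Every vertex is now reached.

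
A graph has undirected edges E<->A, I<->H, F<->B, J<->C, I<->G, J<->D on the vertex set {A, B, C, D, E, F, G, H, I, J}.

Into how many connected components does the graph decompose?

4

From A: component {A, E}.
From B: component {B, F}.
From C: component {C, D, J}.
From G: component {G, H, I}.
That's 4 components.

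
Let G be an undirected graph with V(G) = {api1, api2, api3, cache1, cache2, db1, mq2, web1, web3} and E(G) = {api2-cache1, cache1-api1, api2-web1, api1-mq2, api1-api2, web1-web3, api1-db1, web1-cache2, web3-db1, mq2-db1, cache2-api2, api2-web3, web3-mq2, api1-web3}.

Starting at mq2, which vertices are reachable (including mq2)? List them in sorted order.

api1, api2, cache1, cache2, db1, mq2, web1, web3

Start at mq2.
Its neighbours: api1, db1, web3.
Then their neighbours: api2, cache1, web1.
Then next layer: cache2.
Nothing further is reachable.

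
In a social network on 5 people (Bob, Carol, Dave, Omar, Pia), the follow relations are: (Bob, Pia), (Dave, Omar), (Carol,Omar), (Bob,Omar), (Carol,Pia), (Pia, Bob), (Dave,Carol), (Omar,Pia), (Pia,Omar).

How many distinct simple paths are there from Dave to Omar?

Dave→Carol→Omar
Dave→Carol→Pia→Bob→Omar
Dave→Carol→Pia→Omar
Dave→Omar

4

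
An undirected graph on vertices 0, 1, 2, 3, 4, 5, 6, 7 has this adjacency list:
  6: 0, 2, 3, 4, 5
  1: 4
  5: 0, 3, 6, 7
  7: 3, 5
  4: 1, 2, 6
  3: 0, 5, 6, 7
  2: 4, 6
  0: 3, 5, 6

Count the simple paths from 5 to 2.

5–0–3–6–2
5–0–3–6–4–2
5–0–6–2
5–0–6–4–2
5–3–0–6–2
5–3–0–6–4–2
5–3–6–2
5–3–6–4–2
5–6–2
5–6–4–2
5–7–3–0–6–2
5–7–3–0–6–4–2
5–7–3–6–2
5–7–3–6–4–2

14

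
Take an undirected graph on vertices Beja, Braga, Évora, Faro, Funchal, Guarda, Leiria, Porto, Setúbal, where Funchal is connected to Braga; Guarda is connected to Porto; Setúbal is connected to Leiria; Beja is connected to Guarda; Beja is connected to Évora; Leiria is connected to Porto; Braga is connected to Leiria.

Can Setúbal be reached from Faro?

No

Faro has no edges, so nothing is reachable from it.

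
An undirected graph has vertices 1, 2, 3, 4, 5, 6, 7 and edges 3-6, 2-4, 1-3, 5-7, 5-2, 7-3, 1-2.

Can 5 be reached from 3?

Explore from 3.
Distance 1: reach 1, 6, 7.
Distance 2: reach 2, 5.
Found 5.

Yes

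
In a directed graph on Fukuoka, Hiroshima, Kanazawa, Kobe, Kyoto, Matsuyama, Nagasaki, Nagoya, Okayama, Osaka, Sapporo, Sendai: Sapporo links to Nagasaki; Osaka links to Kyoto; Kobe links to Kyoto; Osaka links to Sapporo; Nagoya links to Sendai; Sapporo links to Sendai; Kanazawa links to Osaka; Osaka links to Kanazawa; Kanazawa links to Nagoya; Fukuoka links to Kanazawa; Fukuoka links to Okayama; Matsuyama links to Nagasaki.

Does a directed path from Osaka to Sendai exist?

Yes

Explore from Osaka.
Distance 1: reach Kanazawa, Kyoto, Sapporo.
Distance 2: reach Nagasaki, Nagoya, Sendai.
Found Sendai.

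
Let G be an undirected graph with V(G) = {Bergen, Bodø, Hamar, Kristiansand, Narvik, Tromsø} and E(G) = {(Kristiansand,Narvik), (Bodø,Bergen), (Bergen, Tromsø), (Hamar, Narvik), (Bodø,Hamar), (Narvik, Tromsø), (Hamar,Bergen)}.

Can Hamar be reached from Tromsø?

Explore from Tromsø.
Distance 1: reach Bergen, Narvik.
Distance 2: reach Bodø, Hamar, Kristiansand.
Found Hamar.

Yes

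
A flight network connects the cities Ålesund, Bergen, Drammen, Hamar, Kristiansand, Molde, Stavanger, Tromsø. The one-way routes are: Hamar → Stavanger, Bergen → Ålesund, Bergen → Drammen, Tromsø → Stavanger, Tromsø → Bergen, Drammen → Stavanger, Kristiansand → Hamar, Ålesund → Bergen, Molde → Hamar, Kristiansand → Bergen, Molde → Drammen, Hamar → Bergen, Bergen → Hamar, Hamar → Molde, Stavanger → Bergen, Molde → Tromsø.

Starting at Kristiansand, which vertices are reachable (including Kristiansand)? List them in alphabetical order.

Start at Kristiansand.
Its neighbours: Bergen, Hamar.
Then their neighbours: Ålesund, Drammen, Molde, Stavanger.
Then next layer: Tromsø.
Every vertex is now reached.

Ålesund, Bergen, Drammen, Hamar, Kristiansand, Molde, Stavanger, Tromsø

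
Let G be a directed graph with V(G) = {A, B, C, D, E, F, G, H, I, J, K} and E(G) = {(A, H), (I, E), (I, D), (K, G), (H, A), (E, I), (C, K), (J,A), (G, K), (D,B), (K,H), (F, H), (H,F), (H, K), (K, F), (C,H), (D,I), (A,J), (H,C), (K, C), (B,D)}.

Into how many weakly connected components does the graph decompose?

From A: component {A, C, F, G, H, J, K}.
From B: component {B, D, E, I}.
That's 2 components.

2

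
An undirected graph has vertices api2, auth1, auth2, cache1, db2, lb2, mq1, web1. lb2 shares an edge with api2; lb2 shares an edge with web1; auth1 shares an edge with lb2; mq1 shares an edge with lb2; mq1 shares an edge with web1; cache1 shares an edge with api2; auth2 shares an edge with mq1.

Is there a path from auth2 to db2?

No

Explore from auth2.
Distance 1: reach mq1.
Distance 2: reach lb2, web1.
Distance 3: reach api2, auth1.
Distance 4: reach cache1.
The search is exhausted without reaching db2; it lies in a different component.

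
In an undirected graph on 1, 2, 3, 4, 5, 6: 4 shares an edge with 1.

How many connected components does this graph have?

5

From 1: component {1, 4}.
From 2: component {2}.
From 3: component {3}.
From 5: component {5}.
From 6: component {6}.
That's 5 components.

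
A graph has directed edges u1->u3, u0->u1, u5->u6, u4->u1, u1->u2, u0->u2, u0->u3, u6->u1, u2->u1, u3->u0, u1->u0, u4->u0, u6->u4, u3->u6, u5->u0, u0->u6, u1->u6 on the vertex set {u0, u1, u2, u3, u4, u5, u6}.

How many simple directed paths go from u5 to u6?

u5→u0→u1→u3→u6
u5→u0→u1→u6
u5→u0→u2→u1→u3→u6
u5→u0→u2→u1→u6
u5→u0→u3→u6
u5→u0→u6
u5→u6

7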